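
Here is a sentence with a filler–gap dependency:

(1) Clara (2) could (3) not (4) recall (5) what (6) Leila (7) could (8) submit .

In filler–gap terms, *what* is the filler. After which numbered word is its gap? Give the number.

In situ: Leila could submit what.
'what' functions as the direct object of 'submit'. Fronting leaves a gap immediately after 'submit':
Clara could not recall what Leila could submit ___.
'submit' is word 8.

8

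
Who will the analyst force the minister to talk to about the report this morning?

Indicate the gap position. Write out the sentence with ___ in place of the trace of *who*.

Who will the analyst force the minister to talk to ___ about the report this morning?

Before movement: The analyst will force the minister to talk to who about the report this morning.
'who' functions as the object of the preposition 'to'. The gap is right after 'to'.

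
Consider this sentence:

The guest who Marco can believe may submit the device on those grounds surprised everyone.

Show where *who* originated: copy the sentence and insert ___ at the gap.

The guest who Marco can believe ___ may submit the device on those grounds surprised everyone.

'who' functions as the subject of the clause embedded under 'believe'. The gap is right after 'believe'.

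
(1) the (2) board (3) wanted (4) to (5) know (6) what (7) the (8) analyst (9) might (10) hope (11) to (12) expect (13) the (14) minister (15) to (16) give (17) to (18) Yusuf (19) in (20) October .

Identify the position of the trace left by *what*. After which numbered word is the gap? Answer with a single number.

16

Underlying clause: The analyst might hope to expect the minister to give what to Yusuf in October.
'what' is the direct object of 'give'. Wh-movement fronts it, leaving a gap right after 'give':
The board wanted to know what the analyst might hope to expect the minister to give ___ to Yusuf in October.
'give' is word 16.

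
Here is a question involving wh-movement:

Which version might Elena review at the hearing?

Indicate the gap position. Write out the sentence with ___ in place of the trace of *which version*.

Pre-movement form: Elena might review which version at the hearing.
'which version' is the direct object of 'review'. The gap is right after 'review'.

Which version might Elena review ___ at the hearing?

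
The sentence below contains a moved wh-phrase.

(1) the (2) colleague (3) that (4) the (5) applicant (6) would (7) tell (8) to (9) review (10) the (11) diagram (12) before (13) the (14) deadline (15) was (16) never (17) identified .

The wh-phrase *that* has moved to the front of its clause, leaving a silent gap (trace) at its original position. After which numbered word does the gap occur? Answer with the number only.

'that' functions as the direct object of 'tell'. Wh-movement fronts it, leaving a gap right after 'tell':
The colleague that the applicant would tell ___ to review the diagram before the deadline was never identified.
'tell' is word 7.

7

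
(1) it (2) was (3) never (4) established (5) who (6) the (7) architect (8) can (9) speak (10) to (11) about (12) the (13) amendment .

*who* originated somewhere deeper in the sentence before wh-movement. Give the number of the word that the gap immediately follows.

Pre-movement form: The architect can speak to who about the amendment.
The filler 'who' is interpreted as the object of the preposition 'to'. Fronting leaves a gap immediately after 'to':
It was never established who the architect can speak to ___ about the amendment.
'to' is word 10.

10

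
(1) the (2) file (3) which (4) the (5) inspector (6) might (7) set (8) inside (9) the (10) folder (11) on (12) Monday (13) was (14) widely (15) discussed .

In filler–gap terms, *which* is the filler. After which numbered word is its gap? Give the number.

7

The filler 'which' is interpreted as the direct object of 'set'. Fronting leaves a gap immediately after 'set':
The file which the inspector might set ___ inside the folder on Monday was widely discussed.
'set' is word 7.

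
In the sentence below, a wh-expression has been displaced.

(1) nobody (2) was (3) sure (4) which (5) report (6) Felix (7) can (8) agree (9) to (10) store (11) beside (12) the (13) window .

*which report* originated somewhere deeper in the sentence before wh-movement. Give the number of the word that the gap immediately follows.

10

Underlying clause: Felix can agree to store which report beside the window.
The filler 'which report' is interpreted as the direct object of 'store'. Fronting leaves a gap immediately after 'store':
Nobody was sure which report Felix can agree to store ___ beside the window.
'store' is word 10.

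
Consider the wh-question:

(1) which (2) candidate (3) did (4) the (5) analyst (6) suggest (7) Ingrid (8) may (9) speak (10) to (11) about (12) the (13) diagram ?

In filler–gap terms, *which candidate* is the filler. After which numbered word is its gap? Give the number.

Before movement: The analyst did suggest Ingrid may speak to which candidate about the diagram.
The filler 'which candidate' is interpreted as the object of the preposition 'to'. Wh-movement fronts it, leaving a gap right after 'to':
Which candidate did the analyst suggest Ingrid may speak to ___ about the diagram?
'to' is word 10.

10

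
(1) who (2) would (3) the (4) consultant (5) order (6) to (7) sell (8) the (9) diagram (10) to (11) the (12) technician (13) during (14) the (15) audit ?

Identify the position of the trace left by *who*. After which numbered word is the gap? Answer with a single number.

Before movement: The consultant would order who to sell the diagram to the technician during the audit.
The filler 'who' is interpreted as the direct object of 'order'. It moves to the left edge, and the trace sits right after 'order':
Who would the consultant order ___ to sell the diagram to the technician during the audit?
'order' is word 5.

5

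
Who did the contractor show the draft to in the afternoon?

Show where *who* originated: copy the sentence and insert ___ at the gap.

Before movement: The contractor did show the draft to who in the afternoon.
The filler 'who' is interpreted as the object of the preposition 'to' (recipient of 'show'). The gap is right after 'to'.

Who did the contractor show the draft to ___ in the afternoon?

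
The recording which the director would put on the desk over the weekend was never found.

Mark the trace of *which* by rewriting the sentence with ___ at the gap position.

The recording which the director would put ___ on the desk over the weekend was never found.

'which' functions as the direct object of 'put'. The gap is right after 'put'.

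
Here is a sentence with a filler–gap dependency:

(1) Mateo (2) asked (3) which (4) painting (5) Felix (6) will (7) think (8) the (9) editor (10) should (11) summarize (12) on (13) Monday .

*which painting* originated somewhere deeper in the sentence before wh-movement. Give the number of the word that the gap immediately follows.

In situ: Felix will think the editor should summarize which painting on Monday.
The filler 'which painting' is interpreted as the direct object of 'summarize'. It moves to the left edge, and the trace sits right after 'summarize':
Mateo asked which painting Felix will think the editor should summarize ___ on Monday.
'summarize' is word 11.

11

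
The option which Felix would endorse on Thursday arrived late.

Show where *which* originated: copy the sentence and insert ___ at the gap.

The option which Felix would endorse ___ on Thursday arrived late.

'which' is the direct object of 'endorse'. The gap is right after 'endorse'.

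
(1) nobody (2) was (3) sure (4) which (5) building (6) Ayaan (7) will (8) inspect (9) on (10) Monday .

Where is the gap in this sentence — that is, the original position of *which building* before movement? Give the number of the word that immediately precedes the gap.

In situ: Ayaan will inspect which building on Monday.
'which building' is the direct object of 'inspect'. Fronting leaves a gap immediately after 'inspect':
Nobody was sure which building Ayaan will inspect ___ on Monday.
'inspect' is word 8.

8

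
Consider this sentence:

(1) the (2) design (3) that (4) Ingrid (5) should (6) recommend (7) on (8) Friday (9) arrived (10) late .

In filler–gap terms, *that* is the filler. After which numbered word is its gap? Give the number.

'that' functions as the direct object of 'recommend'. Wh-movement fronts it, leaving a gap right after 'recommend':
The design that Ingrid should recommend ___ on Friday arrived late.
'recommend' is word 6.

6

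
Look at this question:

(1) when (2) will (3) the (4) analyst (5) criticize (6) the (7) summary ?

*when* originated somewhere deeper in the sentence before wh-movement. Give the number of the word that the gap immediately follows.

7

Before movement: The analyst will criticize the summary when.
'when' functions as the temporal adjunct. It moves to the left edge, and the trace sits right after 'summary':
When will the analyst criticize the summary ___?
'summary' is word 7.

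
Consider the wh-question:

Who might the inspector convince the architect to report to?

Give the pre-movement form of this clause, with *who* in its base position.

The inspector might convince the architect to report to who.

'who' is the object of the preposition 'to'. Fronting leaves a gap immediately after 'to':
Who might the inspector convince the architect to report to ___?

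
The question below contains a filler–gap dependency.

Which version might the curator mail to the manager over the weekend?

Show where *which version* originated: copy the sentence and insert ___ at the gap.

Which version might the curator mail ___ to the manager over the weekend?

Underlying clause: The curator might mail which version to the manager over the weekend.
'which version' is the direct object of 'mail'. The gap is right after 'mail'.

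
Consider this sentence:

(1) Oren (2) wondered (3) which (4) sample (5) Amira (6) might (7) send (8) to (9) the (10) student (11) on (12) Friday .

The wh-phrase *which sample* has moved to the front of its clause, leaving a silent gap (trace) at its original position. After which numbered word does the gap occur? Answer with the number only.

Underlying clause: Amira might send which sample to the student on Friday.
'which sample' functions as the direct object of 'send'. It moves to the left edge, and the trace sits right after 'send':
Oren wondered which sample Amira might send ___ to the student on Friday.
'send' is word 7.

7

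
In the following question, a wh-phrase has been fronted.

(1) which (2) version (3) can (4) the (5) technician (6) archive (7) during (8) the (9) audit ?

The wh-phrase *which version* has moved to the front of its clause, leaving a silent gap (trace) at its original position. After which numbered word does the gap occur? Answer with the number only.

In situ: The technician can archive which version during the audit.
The filler 'which version' is interpreted as the direct object of 'archive'. Fronting leaves a gap immediately after 'archive':
Which version can the technician archive ___ during the audit?
'archive' is word 6.

6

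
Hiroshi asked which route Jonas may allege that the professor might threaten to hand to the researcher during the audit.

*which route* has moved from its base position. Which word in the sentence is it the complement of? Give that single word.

hand

Pre-movement form: Jonas may allege that the professor might threaten to hand which route to the researcher during the audit.
'which route' functions as the direct object of 'hand'. Wh-movement fronts it, leaving a gap right after 'hand':
Hiroshi asked which route Jonas may allege that the professor might threaten to hand ___ to the researcher during the audit.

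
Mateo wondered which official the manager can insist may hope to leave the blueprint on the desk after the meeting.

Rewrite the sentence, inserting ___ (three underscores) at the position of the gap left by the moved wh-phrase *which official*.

Pre-movement form: The manager can insist which official may hope to leave the blueprint on the desk after the meeting.
The filler 'which official' is interpreted as the subject of the clause embedded under 'insist'. The gap is right after 'insist'.

Mateo wondered which official the manager can insist ___ may hope to leave the blueprint on the desk after the meeting.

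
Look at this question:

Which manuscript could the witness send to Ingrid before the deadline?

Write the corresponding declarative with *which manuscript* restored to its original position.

'which manuscript' is the direct object of 'send'. Fronting leaves a gap immediately after 'send':
Which manuscript could the witness send ___ to Ingrid before the deadline?

The witness could send which manuscript to Ingrid before the deadline.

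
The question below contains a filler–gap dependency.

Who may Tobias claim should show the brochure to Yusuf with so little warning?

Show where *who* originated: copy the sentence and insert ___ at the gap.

Who may Tobias claim ___ should show the brochure to Yusuf with so little warning?

Pre-movement form: Tobias may claim who should show the brochure to Yusuf with so little warning.
'who' functions as the subject of the clause embedded under 'claim'. The gap is right after 'claim'.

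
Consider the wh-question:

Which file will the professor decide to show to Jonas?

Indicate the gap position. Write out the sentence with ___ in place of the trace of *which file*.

Before movement: The professor will decide to show which file to Jonas.
The filler 'which file' is interpreted as the direct object of 'show'. The gap is right after 'show'.

Which file will the professor decide to show ___ to Jonas?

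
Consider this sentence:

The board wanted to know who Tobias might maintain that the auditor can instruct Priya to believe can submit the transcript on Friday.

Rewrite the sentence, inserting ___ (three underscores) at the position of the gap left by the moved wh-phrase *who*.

Underlying clause: Tobias might maintain that the auditor can instruct Priya to believe who can submit the transcript on Friday.
'who' is the subject of the clause embedded under 'believe'. The gap is right after 'believe'.

The board wanted to know who Tobias might maintain that the auditor can instruct Priya to believe ___ can submit the transcript on Friday.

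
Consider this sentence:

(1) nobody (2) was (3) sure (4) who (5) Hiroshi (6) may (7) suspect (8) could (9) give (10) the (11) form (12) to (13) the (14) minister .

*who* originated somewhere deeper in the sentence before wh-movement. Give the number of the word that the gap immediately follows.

7

Pre-movement form: Hiroshi may suspect who could give the form to the minister.
'who' functions as the subject of the clause embedded under 'suspect'. It moves to the left edge, and the trace sits right after 'suspect':
Nobody was sure who Hiroshi may suspect ___ could give the form to the minister.
'suspect' is word 7.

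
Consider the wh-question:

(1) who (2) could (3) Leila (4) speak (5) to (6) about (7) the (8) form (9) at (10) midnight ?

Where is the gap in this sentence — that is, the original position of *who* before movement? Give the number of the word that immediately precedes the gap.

5

Before movement: Leila could speak to who about the form at midnight.
The filler 'who' is interpreted as the object of the preposition 'to'. Fronting leaves a gap immediately after 'to':
Who could Leila speak to ___ about the form at midnight?
'to' is word 5.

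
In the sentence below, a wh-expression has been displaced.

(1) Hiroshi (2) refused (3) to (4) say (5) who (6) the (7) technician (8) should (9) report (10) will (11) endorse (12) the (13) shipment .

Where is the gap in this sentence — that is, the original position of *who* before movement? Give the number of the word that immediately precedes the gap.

9

Pre-movement form: The technician should report who will endorse the shipment.
'who' functions as the subject of the clause embedded under 'report'. Fronting leaves a gap immediately after 'report':
Hiroshi refused to say who the technician should report ___ will endorse the shipment.
'report' is word 9.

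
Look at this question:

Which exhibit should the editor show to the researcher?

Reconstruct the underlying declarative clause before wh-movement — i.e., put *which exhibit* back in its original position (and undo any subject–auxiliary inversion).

The editor should show which exhibit to the researcher.

The filler 'which exhibit' is interpreted as the direct object of 'show'. Fronting leaves a gap immediately after 'show':
Which exhibit should the editor show ___ to the researcher?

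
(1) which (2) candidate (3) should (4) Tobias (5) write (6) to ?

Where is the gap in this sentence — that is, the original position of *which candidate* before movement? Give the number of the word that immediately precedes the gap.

6

Before movement: Tobias should write to which candidate.
The filler 'which candidate' is interpreted as the object of the preposition 'to'. It moves to the left edge, and the trace sits right after 'to':
Which candidate should Tobias write to ___?
'to' is word 6.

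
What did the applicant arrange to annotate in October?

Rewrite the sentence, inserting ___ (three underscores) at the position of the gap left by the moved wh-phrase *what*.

In situ: The applicant did arrange to annotate what in October.
The filler 'what' is interpreted as the direct object of 'annotate'. The gap is right after 'annotate'.

What did the applicant arrange to annotate ___ in October?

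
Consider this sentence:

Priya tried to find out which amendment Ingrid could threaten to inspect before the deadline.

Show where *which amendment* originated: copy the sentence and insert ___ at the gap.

Underlying clause: Ingrid could threaten to inspect which amendment before the deadline.
The filler 'which amendment' is interpreted as the direct object of 'inspect'. The gap is right after 'inspect'.

Priya tried to find out which amendment Ingrid could threaten to inspect ___ before the deadline.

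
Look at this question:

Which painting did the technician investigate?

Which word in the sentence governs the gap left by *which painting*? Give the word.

Underlying clause: The technician did investigate which painting.
'which painting' functions as the direct object of 'investigate'. It moves to the left edge, and the trace sits right after 'investigate':
Which painting did the technician investigate ___?

investigate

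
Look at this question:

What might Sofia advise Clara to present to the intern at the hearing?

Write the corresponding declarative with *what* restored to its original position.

Sofia might advise Clara to present what to the intern at the hearing.

'what' functions as the direct object of 'present'. It moves to the left edge, and the trace sits right after 'present':
What might Sofia advise Clara to present ___ to the intern at the hearing?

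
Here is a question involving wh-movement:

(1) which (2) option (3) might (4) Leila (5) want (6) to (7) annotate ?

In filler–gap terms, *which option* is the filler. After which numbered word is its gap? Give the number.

Underlying clause: Leila might want to annotate which option.
'which option' is the direct object of 'annotate'. Fronting leaves a gap immediately after 'annotate':
Which option might Leila want to annotate ___?
'annotate' is word 7.

7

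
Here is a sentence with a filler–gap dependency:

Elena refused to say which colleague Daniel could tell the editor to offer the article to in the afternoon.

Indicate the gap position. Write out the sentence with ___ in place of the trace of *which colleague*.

Before movement: Daniel could tell the editor to offer the article to which colleague in the afternoon.
The filler 'which colleague' is interpreted as the object of the preposition 'to' (recipient of 'offer'). The gap is right after 'to'.

Elena refused to say which colleague Daniel could tell the editor to offer the article to ___ in the afternoon.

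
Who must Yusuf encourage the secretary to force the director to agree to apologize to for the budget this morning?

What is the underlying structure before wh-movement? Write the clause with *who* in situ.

'who' is the object of the preposition 'to'. Wh-movement fronts it, leaving a gap right after 'to':
Who must Yusuf encourage the secretary to force the director to agree to apologize to ___ for the budget this morning?

Yusuf must encourage the secretary to force the director to agree to apologize to who for the budget this morning.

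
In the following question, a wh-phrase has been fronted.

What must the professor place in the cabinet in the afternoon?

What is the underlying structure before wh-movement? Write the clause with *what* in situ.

The professor must place what in the cabinet in the afternoon.

'what' is the direct object of 'place'. It moves to the left edge, and the trace sits right after 'place':
What must the professor place ___ in the cabinet in the afternoon?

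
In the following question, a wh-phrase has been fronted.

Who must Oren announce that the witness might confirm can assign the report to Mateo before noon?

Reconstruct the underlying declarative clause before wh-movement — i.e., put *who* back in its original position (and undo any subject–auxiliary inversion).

The filler 'who' is interpreted as the subject of the clause embedded under 'confirm'. Wh-movement fronts it, leaving a gap right after 'confirm':
Who must Oren announce that the witness might confirm ___ can assign the report to Mateo before noon?

Oren must announce that the witness might confirm who can assign the report to Mateo before noon.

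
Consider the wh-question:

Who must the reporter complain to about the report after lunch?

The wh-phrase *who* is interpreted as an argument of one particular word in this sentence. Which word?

In situ: The reporter must complain to who about the report after lunch.
'who' is the object of the preposition 'to'. Fronting leaves a gap immediately after 'to':
Who must the reporter complain to ___ about the report after lunch?

to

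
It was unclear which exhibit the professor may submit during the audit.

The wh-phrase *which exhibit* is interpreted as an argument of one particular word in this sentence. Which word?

Underlying clause: The professor may submit which exhibit during the audit.
'which exhibit' is the direct object of 'submit'. Wh-movement fronts it, leaving a gap right after 'submit':
It was unclear which exhibit the professor may submit ___ during the audit.

submit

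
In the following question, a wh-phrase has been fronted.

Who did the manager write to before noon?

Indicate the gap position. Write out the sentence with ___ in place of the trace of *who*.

In situ: The manager did write to who before noon.
'who' functions as the object of the preposition 'to'. The gap is right after 'to'.

Who did the manager write to ___ before noon?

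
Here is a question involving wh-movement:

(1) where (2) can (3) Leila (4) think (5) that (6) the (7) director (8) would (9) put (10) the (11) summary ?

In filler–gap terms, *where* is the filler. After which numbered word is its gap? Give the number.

11

In situ: Leila can think that the director would put the summary where.
'where' is the locative complement of 'put'. Wh-movement fronts it, leaving a gap right after 'summary':
Where can Leila think that the director would put the summary ___?
'summary' is word 11.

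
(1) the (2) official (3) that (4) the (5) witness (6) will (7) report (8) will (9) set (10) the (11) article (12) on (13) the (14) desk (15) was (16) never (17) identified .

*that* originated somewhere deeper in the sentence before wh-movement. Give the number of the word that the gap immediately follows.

'that' is the subject of the clause embedded under 'report'. Wh-movement fronts it, leaving a gap right after 'report':
The official that the witness will report ___ will set the article on the desk was never identified.
'report' is word 7.

7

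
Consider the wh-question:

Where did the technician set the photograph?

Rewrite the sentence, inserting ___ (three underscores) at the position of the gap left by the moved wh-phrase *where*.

Where did the technician set the photograph ___?

In situ: The technician did set the photograph where.
The filler 'where' is interpreted as the locative complement of 'set'. The gap is right after 'photograph'.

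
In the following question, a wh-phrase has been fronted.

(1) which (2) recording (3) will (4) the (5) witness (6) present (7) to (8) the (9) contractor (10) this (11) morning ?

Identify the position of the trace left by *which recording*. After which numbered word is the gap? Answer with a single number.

Pre-movement form: The witness will present which recording to the contractor this morning.
The filler 'which recording' is interpreted as the direct object of 'present'. It moves to the left edge, and the trace sits right after 'present':
Which recording will the witness present ___ to the contractor this morning?
'present' is word 6.

6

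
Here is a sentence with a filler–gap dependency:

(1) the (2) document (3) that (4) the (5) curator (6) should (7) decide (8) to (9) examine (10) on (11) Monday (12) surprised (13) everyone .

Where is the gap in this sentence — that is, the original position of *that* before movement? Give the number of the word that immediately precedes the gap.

9

'that' is the direct object of 'examine'. Wh-movement fronts it, leaving a gap right after 'examine':
The document that the curator should decide to examine ___ on Monday surprised everyone.
'examine' is word 9.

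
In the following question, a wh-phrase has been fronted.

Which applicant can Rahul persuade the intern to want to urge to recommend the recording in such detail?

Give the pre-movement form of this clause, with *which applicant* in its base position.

Rahul can persuade the intern to want to urge which applicant to recommend the recording in such detail.

The filler 'which applicant' is interpreted as the direct object of 'urge'. It moves to the left edge, and the trace sits right after 'urge':
Which applicant can Rahul persuade the intern to want to urge ___ to recommend the recording in such detail?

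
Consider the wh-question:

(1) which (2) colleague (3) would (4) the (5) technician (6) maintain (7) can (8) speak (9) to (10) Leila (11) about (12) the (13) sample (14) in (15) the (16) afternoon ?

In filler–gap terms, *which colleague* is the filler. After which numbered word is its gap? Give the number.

6

Before movement: The technician would maintain which colleague can speak to Leila about the sample in the afternoon.
The filler 'which colleague' is interpreted as the subject of the clause embedded under 'maintain'. Wh-movement fronts it, leaving a gap right after 'maintain':
Which colleague would the technician maintain ___ can speak to Leila about the sample in the afternoon?
'maintain' is word 6.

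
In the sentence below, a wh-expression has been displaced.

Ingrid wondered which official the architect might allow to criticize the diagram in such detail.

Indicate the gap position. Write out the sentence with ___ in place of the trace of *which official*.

Pre-movement form: The architect might allow which official to criticize the diagram in such detail.
'which official' functions as the direct object of 'allow'. The gap is right after 'allow'.

Ingrid wondered which official the architect might allow ___ to criticize the diagram in such detail.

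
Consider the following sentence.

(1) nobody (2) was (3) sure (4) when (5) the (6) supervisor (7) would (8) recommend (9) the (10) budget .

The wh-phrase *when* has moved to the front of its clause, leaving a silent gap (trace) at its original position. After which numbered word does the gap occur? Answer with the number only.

In situ: The supervisor would recommend the budget when.
'when' functions as the temporal adjunct. Wh-movement fronts it, leaving a gap right after 'budget':
Nobody was sure when the supervisor would recommend the budget ___.
'budget' is word 10.

10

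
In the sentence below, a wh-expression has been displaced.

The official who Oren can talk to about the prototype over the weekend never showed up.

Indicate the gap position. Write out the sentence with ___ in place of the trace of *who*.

The filler 'who' is interpreted as the object of the preposition 'to'. The gap is right after 'to'.

The official who Oren can talk to ___ about the prototype over the weekend never showed up.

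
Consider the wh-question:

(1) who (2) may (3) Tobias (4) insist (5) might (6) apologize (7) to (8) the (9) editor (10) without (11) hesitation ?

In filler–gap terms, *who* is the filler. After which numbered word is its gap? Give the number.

Pre-movement form: Tobias may insist who might apologize to the editor without hesitation.
'who' functions as the subject of the clause embedded under 'insist'. Fronting leaves a gap immediately after 'insist':
Who may Tobias insist ___ might apologize to the editor without hesitation?
'insist' is word 4.

4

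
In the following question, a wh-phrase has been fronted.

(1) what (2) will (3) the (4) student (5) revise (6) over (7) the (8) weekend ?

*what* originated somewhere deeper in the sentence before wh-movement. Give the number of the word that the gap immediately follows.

5

Underlying clause: The student will revise what over the weekend.
'what' is the direct object of 'revise'. Fronting leaves a gap immediately after 'revise':
What will the student revise ___ over the weekend?
'revise' is word 5.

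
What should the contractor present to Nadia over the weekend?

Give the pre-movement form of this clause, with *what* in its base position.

The filler 'what' is interpreted as the direct object of 'present'. Wh-movement fronts it, leaving a gap right after 'present':
What should the contractor present ___ to Nadia over the weekend?

The contractor should present what to Nadia over the weekend.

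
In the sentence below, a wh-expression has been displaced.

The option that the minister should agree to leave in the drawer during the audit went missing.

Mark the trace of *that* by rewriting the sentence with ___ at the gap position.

'that' is the direct object of 'leave'. The gap is right after 'leave'.

The option that the minister should agree to leave ___ in the drawer during the audit went missing.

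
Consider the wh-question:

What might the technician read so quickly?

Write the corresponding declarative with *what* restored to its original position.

'what' is the direct object of 'read'. Fronting leaves a gap immediately after 'read':
What might the technician read ___ so quickly?

The technician might read what so quickly.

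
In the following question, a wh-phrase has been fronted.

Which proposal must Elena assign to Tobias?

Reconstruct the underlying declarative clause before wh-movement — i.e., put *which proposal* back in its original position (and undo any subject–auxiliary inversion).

'which proposal' is the direct object of 'assign'. It moves to the left edge, and the trace sits right after 'assign':
Which proposal must Elena assign ___ to Tobias?

Elena must assign which proposal to Tobias.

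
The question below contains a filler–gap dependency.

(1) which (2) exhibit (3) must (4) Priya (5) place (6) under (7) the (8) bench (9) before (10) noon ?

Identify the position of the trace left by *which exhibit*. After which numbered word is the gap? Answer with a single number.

5

Pre-movement form: Priya must place which exhibit under the bench before noon.
The filler 'which exhibit' is interpreted as the direct object of 'place'. It moves to the left edge, and the trace sits right after 'place':
Which exhibit must Priya place ___ under the bench before noon?
'place' is word 5.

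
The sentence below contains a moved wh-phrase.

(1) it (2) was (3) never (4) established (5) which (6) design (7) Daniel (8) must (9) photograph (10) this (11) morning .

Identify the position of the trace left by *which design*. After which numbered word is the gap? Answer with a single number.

9

In situ: Daniel must photograph which design this morning.
'which design' functions as the direct object of 'photograph'. Fronting leaves a gap immediately after 'photograph':
It was never established which design Daniel must photograph ___ this morning.
'photograph' is word 9.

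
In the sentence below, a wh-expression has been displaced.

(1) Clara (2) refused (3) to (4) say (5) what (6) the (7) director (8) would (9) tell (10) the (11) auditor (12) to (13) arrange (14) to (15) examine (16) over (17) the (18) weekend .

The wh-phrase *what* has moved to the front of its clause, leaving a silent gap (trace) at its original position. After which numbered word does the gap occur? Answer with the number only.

15

Underlying clause: The director would tell the auditor to arrange to examine what over the weekend.
'what' is the direct object of 'examine'. It moves to the left edge, and the trace sits right after 'examine':
Clara refused to say what the director would tell the auditor to arrange to examine ___ over the weekend.
'examine' is word 15.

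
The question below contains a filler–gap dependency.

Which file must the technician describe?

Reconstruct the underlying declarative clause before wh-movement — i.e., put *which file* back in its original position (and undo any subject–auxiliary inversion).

'which file' is the direct object of 'describe'. It moves to the left edge, and the trace sits right after 'describe':
Which file must the technician describe ___?

The technician must describe which file.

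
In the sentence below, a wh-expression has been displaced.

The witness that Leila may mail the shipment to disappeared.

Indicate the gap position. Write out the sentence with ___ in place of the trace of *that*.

'that' is the object of the preposition 'to' (recipient of 'mail'). The gap is right after 'to'.

The witness that Leila may mail the shipment to ___ disappeared.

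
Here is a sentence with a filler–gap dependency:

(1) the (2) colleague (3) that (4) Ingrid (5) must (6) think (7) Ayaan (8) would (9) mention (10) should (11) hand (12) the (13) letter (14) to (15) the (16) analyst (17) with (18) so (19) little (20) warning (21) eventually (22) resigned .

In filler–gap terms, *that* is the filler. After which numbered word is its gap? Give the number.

'that' functions as the subject of the clause embedded under 'mention'. It moves to the left edge, and the trace sits right after 'mention':
The colleague that Ingrid must think Ayaan would mention ___ should hand the letter to the analyst with so little warning eventually resigned.
'mention' is word 9.

9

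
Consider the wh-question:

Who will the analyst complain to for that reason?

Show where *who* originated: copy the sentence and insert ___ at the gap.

Who will the analyst complain to ___ for that reason?

Underlying clause: The analyst will complain to who for that reason.
The filler 'who' is interpreted as the object of the preposition 'to'. The gap is right after 'to'.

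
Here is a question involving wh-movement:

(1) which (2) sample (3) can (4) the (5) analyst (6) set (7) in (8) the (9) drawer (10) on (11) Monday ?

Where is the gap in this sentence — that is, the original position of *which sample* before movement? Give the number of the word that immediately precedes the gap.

6

In situ: The analyst can set which sample in the drawer on Monday.
The filler 'which sample' is interpreted as the direct object of 'set'. Wh-movement fronts it, leaving a gap right after 'set':
Which sample can the analyst set ___ in the drawer on Monday?
'set' is word 6.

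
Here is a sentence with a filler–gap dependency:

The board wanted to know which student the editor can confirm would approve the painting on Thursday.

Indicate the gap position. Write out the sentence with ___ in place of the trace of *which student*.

Pre-movement form: The editor can confirm which student would approve the painting on Thursday.
The filler 'which student' is interpreted as the subject of the clause embedded under 'confirm'. The gap is right after 'confirm'.

The board wanted to know which student the editor can confirm ___ would approve the painting on Thursday.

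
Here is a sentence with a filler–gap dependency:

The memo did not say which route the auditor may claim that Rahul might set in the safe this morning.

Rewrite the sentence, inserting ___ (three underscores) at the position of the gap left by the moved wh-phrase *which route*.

Underlying clause: The auditor may claim that Rahul might set which route in the safe this morning.
'which route' is the direct object of 'set'. The gap is right after 'set'.

The memo did not say which route the auditor may claim that Rahul might set ___ in the safe this morning.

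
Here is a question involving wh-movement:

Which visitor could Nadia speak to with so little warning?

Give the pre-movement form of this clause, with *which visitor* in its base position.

'which visitor' functions as the object of the preposition 'to'. Fronting leaves a gap immediately after 'to':
Which visitor could Nadia speak to ___ with so little warning?

Nadia could speak to which visitor with so little warning.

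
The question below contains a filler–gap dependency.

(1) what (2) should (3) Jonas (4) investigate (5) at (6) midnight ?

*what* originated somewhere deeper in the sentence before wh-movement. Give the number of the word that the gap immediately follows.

Underlying clause: Jonas should investigate what at midnight.
'what' is the direct object of 'investigate'. It moves to the left edge, and the trace sits right after 'investigate':
What should Jonas investigate ___ at midnight?
'investigate' is word 4.

4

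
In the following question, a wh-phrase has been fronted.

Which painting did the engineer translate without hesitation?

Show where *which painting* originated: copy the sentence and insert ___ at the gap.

Before movement: The engineer did translate which painting without hesitation.
'which painting' functions as the direct object of 'translate'. The gap is right after 'translate'.

Which painting did the engineer translate ___ without hesitation?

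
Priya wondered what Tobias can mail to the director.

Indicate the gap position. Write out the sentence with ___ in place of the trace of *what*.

Pre-movement form: Tobias can mail what to the director.
The filler 'what' is interpreted as the direct object of 'mail'. The gap is right after 'mail'.

Priya wondered what Tobias can mail ___ to the director.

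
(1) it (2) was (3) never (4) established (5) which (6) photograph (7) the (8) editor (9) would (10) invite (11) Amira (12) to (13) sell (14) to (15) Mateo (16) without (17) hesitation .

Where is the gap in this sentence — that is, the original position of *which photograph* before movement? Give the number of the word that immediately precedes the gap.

In situ: The editor would invite Amira to sell which photograph to Mateo without hesitation.
'which photograph' is the direct object of 'sell'. Fronting leaves a gap immediately after 'sell':
It was never established which photograph the editor would invite Amira to sell ___ to Mateo without hesitation.
'sell' is word 13.

13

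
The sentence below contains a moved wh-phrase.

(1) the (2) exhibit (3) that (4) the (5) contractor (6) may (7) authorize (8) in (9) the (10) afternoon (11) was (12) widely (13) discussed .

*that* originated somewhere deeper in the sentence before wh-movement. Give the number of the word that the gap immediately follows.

'that' is the direct object of 'authorize'. Fronting leaves a gap immediately after 'authorize':
The exhibit that the contractor may authorize ___ in the afternoon was widely discussed.
'authorize' is word 7.

7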